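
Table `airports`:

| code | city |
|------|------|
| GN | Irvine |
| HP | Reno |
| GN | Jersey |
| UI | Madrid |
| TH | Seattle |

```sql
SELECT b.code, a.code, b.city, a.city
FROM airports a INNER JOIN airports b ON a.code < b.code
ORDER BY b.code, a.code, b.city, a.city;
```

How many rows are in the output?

INNER JOIN keeps only pairs where the ON condition holds.
Matching on a.code < b.code.
Matched pairs: 9.
Total: 9 rows.

9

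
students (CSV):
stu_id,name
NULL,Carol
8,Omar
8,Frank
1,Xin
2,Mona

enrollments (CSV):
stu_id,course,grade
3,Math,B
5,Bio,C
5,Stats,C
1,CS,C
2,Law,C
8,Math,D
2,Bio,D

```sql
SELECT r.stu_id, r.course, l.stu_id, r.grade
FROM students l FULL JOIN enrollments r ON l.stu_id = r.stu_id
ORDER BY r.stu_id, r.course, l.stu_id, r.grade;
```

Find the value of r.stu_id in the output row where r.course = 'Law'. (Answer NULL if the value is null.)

2

FULL OUTER JOIN keeps every row from both sides; unmatched rows get NULL for the other side's columns.
Matching on l.stu_id = r.stu_id. A NULL in a compared column never satisfies the condition.
Matched pairs: 5; unmatched l rows kept: 1; unmatched r rows kept: 3.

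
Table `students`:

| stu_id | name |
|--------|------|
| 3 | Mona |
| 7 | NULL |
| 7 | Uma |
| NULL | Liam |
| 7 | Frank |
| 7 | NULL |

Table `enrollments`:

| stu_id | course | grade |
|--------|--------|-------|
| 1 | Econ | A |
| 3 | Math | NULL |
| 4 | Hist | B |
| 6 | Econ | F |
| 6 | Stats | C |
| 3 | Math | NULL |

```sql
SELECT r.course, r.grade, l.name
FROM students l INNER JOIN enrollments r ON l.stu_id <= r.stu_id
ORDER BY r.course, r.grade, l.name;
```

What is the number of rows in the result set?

5

INNER JOIN keeps only pairs where the ON condition holds.
Matching on l.stu_id <= r.stu_id. A NULL in a compared column never satisfies the condition.
Matched pairs: 5.
Total: 5 rows.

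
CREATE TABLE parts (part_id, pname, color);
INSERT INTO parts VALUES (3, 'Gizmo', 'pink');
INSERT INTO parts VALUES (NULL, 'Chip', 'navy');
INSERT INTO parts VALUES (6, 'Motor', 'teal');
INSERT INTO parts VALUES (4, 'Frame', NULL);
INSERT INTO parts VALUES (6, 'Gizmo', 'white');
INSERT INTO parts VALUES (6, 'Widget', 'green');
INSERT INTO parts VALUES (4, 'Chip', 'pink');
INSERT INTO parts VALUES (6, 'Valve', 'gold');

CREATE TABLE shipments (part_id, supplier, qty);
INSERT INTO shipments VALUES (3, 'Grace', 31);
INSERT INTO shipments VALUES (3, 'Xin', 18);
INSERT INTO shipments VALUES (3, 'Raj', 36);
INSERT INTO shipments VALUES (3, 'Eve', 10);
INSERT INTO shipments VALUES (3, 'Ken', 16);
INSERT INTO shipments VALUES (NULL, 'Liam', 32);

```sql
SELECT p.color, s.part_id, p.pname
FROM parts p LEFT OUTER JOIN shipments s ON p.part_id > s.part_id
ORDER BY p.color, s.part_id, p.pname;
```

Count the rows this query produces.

LEFT JOIN keeps every row from `parts`; unmatched rows get NULL for `shipments`'s columns.
Matching on p.part_id > s.part_id. A NULL in a compared column never satisfies the condition.
- part_id=3: no s row matches, row kept with s columns NULL.
- part_id=NULL: no s row matches, row kept with s columns NULL.
- part_id=6: 5 matching s row(s), so 5 row(s) emitted.
- part_id=4: 5 matching s row(s), so 5 row(s) emitted.
- part_id=6: 5 matching s row(s), so 5 row(s) emitted.
- part_id=6: 5 matching s row(s), so 5 row(s) emitted.
- part_id=4: 5 matching s row(s), so 5 row(s) emitted.
- part_id=6: 5 matching s row(s), so 5 row(s) emitted.
Total: 30 matched + 2 padded = 32 rows.

32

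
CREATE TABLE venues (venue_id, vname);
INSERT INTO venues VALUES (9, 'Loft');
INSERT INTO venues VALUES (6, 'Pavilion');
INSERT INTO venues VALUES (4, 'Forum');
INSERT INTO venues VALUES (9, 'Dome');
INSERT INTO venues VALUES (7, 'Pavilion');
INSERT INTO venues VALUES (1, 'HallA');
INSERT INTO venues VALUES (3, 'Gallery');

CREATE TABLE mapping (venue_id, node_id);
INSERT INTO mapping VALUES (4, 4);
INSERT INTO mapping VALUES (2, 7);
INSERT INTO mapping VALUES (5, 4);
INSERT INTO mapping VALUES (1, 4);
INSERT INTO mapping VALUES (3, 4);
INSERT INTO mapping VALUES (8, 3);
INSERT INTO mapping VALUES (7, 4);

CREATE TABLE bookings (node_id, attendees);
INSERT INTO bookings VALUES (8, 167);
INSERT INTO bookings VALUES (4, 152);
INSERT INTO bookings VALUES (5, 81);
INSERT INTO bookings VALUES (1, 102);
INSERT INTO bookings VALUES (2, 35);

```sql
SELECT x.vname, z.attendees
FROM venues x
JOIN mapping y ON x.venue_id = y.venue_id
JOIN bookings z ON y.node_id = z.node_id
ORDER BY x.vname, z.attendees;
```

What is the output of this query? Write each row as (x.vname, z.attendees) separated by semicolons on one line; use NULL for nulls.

Evaluate left to right. First `venues x INNER JOIN mapping y` on venue_id: 4 row(s).
Then INNER JOIN `bookings z` on node_id: keep only rows whose y.node_id appears in z.

(Forum, 152); (Gallery, 152); (HallA, 152); (Pavilion, 152)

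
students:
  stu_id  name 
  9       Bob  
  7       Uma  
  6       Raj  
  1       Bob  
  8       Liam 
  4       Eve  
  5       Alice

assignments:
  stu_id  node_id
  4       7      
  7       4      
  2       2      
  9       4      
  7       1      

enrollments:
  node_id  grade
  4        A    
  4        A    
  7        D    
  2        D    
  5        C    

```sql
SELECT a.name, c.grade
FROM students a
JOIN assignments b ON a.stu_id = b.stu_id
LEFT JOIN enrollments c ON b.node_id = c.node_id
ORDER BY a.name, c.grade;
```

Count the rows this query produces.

Step 1 — a INNER JOIN b on stu_id → 4 row(s).
Then LEFT JOIN `enrollments c` on node_id: each of those 4 rows is kept; rows whose b.node_id has no match in c get NULL for c's columns.
Result: 6 row(s).

6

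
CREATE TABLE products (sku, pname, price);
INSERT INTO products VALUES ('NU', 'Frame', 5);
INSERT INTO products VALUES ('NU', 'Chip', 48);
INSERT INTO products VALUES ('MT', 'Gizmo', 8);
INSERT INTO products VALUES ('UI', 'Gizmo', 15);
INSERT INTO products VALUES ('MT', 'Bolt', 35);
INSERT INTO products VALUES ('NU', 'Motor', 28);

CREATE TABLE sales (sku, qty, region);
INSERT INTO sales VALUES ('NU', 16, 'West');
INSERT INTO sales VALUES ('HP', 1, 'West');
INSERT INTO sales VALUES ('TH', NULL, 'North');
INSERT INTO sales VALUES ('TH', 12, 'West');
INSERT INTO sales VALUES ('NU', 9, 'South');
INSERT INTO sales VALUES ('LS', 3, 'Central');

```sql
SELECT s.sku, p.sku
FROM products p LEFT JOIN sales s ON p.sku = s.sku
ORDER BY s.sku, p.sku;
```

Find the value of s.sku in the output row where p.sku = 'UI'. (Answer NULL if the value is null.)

LEFT JOIN keeps every row from `products`; unmatched rows get NULL for `sales`'s columns.
Matching on p.sku = s.sku.
- p (sku=NU) pairs with 2 row(s) of s.
- p (sku=NU) pairs with 2 row(s) of s.
- p (sku=MT) has no partner → padded with NULL.
- p (sku=UI) has no partner → padded with NULL.
- p (sku=MT) has no partner → padded with NULL.
- p (sku=NU) pairs with 2 row(s) of s.

NULL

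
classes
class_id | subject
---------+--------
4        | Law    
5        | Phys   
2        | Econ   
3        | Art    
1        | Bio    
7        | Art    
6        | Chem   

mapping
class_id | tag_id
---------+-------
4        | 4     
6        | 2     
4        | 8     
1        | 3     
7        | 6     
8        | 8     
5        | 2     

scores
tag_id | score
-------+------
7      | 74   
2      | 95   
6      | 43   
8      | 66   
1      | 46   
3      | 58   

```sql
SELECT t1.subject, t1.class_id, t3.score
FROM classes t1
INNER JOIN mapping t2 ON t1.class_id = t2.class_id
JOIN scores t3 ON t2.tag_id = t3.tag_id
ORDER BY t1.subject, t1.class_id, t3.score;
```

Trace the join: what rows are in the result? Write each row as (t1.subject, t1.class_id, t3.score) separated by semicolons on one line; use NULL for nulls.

(Art, 7, 43); (Bio, 1, 58); (Chem, 6, 95); (Law, 4, 66); (Phys, 5, 95)

Step 1 — t1 INNER JOIN t2 on class_id → 6 row(s).
Then INNER JOIN `scores t3` on tag_id: keep only rows whose t2.tag_id appears in t3.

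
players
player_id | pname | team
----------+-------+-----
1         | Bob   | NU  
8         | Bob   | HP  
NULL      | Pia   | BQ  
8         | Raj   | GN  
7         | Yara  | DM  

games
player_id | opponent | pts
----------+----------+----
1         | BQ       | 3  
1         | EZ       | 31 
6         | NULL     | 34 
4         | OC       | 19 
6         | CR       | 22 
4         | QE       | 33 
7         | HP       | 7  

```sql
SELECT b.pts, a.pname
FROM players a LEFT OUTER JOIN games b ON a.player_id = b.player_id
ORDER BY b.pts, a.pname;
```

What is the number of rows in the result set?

LEFT JOIN keeps every row from `players`; unmatched rows get NULL for `games`'s columns.
Matching on a.player_id = b.player_id. A NULL in a compared column never satisfies the condition.
Matched pairs: 3; unmatched a rows kept: 3.
Total: 3 matched + 3 padded = 6 rows.

6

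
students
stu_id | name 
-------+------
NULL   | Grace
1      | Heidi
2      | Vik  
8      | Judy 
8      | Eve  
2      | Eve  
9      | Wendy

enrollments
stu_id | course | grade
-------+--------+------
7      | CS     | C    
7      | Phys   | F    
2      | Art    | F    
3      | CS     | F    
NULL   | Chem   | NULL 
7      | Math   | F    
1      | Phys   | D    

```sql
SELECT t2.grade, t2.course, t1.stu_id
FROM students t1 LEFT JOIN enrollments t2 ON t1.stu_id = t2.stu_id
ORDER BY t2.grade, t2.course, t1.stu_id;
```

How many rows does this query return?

LEFT JOIN keeps every row from `students`; unmatched rows get NULL for `enrollments`'s columns.
Matching on t1.stu_id = t2.stu_id. A NULL in a compared column never satisfies the condition.
- t1 row (stu_id=NULL): no match → kept, t2 columns NULL.
- t1 row (stu_id=1): matches 1 t2 row(s) → 1 output row(s).
- t1 row (stu_id=2): matches 1 t2 row(s) → 1 output row(s).
- t1 row (stu_id=8): no match → kept, t2 columns NULL.
- t1 row (stu_id=8): no match → kept, t2 columns NULL.
- t1 row (stu_id=2): matches 1 t2 row(s) → 1 output row(s).
- t1 row (stu_id=9): no match → kept, t2 columns NULL.
Total: 3 matched + 4 padded = 7 rows.

7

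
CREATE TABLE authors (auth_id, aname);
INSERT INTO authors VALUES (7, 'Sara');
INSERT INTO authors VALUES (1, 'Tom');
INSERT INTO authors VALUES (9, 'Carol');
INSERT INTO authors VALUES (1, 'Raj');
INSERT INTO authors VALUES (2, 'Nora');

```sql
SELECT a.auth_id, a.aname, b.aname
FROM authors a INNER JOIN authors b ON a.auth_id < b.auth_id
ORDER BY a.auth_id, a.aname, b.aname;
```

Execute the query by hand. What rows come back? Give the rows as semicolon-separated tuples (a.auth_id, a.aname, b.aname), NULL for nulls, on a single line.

(1, Raj, Carol); (1, Raj, Nora); (1, Raj, Sara); (1, Tom, Carol); (1, Tom, Nora); (1, Tom, Sara); (2, Nora, Carol); (2, Nora, Sara); (7, Sara, Carol)

INNER JOIN keeps only pairs where the ON condition holds.
Matching on a.auth_id < b.auth_id.
Matched pairs: 9.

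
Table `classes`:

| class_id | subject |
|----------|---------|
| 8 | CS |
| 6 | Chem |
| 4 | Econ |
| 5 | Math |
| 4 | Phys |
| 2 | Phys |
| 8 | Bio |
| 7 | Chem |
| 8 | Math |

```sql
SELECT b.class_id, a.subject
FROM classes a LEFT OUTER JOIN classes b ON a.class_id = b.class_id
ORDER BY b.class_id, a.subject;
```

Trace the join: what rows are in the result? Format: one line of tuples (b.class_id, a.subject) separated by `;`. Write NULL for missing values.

LEFT JOIN keeps every row from `classes a`; unmatched rows get NULL for `classes b`'s columns.
Matching on a.class_id = b.class_id.
- class_id=8: 3 matching b row(s), so 3 row(s) emitted.
- class_id=6: 1 matching b row(s), so 1 row(s) emitted.
- class_id=4: 2 matching b row(s), so 2 row(s) emitted.
- class_id=5: 1 matching b row(s), so 1 row(s) emitted.
- class_id=4: 2 matching b row(s), so 2 row(s) emitted.
- class_id=2: 1 matching b row(s), so 1 row(s) emitted.
- class_id=8: 3 matching b row(s), so 3 row(s) emitted.
- class_id=7: 1 matching b row(s), so 1 row(s) emitted.
- class_id=8: 3 matching b row(s), so 3 row(s) emitted.

(2, Phys); (4, Econ); (4, Econ); (4, Phys); (4, Phys); (5, Math); (6, Chem); (7, Chem); (8, Bio); (8, Bio); (8, Bio); (8, CS); (8, CS); (8, CS); (8, Math); (8, Math); (8, Math)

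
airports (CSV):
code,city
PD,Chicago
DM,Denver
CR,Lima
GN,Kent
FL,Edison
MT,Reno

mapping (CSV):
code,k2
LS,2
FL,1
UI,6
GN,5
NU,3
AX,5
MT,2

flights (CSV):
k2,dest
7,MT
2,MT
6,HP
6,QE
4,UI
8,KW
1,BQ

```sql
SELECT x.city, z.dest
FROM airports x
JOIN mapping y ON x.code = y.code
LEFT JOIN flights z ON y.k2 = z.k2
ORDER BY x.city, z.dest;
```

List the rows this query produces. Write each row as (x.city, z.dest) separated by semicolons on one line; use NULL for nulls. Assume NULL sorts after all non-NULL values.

Step 1 — x INNER JOIN y on code → 3 row(s).
Then LEFT JOIN `flights z` on k2: each of those 3 rows is kept; rows whose y.k2 has no match in z get NULL for z's columns.

(Edison, BQ); (Kent, NULL); (Reno, MT)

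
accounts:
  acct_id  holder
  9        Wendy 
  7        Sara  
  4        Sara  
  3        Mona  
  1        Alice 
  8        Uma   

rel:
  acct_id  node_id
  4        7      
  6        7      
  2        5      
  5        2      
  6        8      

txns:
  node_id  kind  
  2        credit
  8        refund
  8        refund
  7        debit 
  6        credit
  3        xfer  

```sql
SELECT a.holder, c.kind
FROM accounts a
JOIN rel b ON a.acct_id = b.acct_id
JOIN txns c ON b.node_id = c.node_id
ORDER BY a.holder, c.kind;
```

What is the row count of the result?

Step 1 — a INNER JOIN b on acct_id → 1 row(s).
Then INNER JOIN `txns c` on node_id: keep only rows whose b.node_id appears in c.
Result: 1 row(s).

1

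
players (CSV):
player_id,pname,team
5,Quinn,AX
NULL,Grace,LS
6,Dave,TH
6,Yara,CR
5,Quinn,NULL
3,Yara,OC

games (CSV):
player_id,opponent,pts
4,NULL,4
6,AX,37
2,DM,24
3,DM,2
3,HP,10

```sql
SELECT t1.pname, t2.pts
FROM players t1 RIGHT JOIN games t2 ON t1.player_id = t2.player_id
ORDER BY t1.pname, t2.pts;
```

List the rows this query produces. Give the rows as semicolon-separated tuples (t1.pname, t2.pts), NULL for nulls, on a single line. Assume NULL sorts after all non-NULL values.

RIGHT JOIN keeps every row from `games`; unmatched rows get NULL for `players`'s columns.
Matching on t1.player_id = t2.player_id. A NULL in a compared column never satisfies the condition.
Matched pairs: 4; unmatched t2 rows kept: 2.

(Dave, 37); (Yara, 2); (Yara, 10); (Yara, 37); (NULL, 4); (NULL, 24)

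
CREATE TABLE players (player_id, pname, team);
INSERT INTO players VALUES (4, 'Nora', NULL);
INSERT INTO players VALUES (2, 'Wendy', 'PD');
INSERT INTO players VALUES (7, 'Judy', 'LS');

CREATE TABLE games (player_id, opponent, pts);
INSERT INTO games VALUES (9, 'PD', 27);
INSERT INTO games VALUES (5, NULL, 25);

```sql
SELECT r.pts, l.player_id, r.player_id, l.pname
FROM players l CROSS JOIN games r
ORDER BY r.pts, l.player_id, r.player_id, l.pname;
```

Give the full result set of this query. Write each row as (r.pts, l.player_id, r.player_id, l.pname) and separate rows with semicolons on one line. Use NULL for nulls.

(25, 2, 5, Wendy); (25, 4, 5, Nora); (25, 7, 5, Judy); (27, 2, 9, Wendy); (27, 4, 9, Nora); (27, 7, 9, Judy)

CROSS JOIN pairs every row of `players` with every row of `games`: 3 × 2 = 6 rows.
After projecting and ordering:
r.pts | l.player_id | r.player_id | l.pname
25 | 2 | 5 | Wendy
25 | 4 | 5 | Nora
25 | 7 | 5 | Judy
27 | 2 | 9 | Wendy
27 | 4 | 9 | Nora
27 | 7 | 9 | Judy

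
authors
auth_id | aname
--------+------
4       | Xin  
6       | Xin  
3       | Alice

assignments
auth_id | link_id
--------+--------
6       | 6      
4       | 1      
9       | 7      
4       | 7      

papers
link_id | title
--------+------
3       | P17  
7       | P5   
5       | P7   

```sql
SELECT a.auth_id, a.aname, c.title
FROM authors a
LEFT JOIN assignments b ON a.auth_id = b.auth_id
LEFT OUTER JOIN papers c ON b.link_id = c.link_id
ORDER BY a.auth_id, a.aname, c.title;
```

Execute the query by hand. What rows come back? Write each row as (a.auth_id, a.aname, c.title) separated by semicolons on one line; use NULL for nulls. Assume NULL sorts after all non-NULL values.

(3, Alice, NULL); (4, Xin, P5); (4, Xin, NULL); (6, Xin, NULL)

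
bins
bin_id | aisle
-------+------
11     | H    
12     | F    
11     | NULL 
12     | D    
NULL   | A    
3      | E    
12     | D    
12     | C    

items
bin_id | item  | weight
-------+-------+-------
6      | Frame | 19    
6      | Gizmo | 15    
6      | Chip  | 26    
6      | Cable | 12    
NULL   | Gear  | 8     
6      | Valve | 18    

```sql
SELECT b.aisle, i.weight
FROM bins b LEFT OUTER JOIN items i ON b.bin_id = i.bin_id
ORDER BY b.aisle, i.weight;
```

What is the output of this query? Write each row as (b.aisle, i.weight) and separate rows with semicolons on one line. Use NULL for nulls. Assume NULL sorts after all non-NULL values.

(A, NULL); (C, NULL); (D, NULL); (D, NULL); (E, NULL); (F, NULL); (H, NULL); (NULL, NULL)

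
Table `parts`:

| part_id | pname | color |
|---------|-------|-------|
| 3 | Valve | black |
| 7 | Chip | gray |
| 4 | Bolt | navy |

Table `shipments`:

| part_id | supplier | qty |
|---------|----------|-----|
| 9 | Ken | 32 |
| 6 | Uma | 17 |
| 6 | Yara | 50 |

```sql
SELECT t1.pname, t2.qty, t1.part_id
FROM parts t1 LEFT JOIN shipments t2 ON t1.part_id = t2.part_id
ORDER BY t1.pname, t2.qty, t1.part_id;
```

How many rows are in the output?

LEFT JOIN keeps every row from `parts`; unmatched rows get NULL for `shipments`'s columns.
Matching on t1.part_id = t2.part_id.
Matched pairs: 0; unmatched t1 rows kept: 3.
Total: 0 matched + 3 padded = 3 rows.

3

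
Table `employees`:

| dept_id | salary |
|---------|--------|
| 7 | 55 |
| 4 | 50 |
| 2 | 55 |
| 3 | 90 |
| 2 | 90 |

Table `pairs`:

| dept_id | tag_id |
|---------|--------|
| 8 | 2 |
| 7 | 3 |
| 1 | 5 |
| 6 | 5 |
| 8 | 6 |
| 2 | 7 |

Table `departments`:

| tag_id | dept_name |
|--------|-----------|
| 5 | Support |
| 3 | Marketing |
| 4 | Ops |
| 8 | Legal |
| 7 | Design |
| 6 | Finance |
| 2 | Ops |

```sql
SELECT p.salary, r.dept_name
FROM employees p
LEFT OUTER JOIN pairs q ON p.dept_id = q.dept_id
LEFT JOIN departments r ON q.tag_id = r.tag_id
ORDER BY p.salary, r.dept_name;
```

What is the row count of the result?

Joins associate left-to-right: employees LEFT JOIN pairs on dept_id gives 5 intermediate row(s).
Then LEFT JOIN `departments r` on tag_id: each of those 5 rows is kept; rows whose q.tag_id has no match in r get NULL for r's columns.
Result: 5 row(s).

5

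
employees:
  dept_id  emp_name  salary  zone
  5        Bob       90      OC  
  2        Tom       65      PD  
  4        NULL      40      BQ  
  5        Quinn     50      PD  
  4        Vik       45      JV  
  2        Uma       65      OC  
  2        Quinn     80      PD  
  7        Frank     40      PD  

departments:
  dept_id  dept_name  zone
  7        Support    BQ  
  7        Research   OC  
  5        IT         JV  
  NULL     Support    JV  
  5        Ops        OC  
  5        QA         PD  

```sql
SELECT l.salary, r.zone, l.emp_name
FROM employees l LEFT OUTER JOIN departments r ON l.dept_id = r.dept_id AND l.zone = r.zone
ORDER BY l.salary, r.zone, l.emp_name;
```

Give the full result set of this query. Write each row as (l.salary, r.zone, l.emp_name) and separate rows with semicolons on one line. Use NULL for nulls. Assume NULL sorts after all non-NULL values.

(40, NULL, Frank); (40, NULL, NULL); (45, NULL, Vik); (50, PD, Quinn); (65, NULL, Tom); (65, NULL, Uma); (80, NULL, Quinn); (90, OC, Bob)

LEFT JOIN keeps every row from `employees`; unmatched rows get NULL for `departments`'s columns.
Matching on l.dept_id = r.dept_id AND l.zone = r.zone. A NULL in a compared column never satisfies the condition.
Matched pairs: 2; unmatched l rows kept: 6.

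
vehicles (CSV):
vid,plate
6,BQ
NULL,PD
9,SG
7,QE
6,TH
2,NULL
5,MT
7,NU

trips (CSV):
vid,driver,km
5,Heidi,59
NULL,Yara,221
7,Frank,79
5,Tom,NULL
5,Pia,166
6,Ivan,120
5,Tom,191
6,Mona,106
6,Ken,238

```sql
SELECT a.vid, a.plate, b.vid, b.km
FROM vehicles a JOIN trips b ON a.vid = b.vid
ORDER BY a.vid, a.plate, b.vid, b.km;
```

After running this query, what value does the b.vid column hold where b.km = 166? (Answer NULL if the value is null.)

5

INNER JOIN keeps only pairs where the ON condition holds.
Matching on a.vid = b.vid. A NULL in a compared column never satisfies the condition.
Matched pairs: 12.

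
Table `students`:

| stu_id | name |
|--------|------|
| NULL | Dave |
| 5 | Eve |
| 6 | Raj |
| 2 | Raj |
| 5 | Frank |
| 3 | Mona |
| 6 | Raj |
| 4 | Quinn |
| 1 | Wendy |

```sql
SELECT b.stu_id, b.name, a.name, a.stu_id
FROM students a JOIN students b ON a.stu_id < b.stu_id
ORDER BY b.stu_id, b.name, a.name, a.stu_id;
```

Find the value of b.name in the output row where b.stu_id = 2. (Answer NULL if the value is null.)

Raj

INNER JOIN keeps only pairs where the ON condition holds.
Matching on a.stu_id < b.stu_id. A NULL in a compared column never satisfies the condition.
- a row (stu_id=NULL): no match → dropped.
- a row (stu_id=5): matches 2 b row(s) → 2 output row(s).
- a row (stu_id=6): no match → dropped.
- a row (stu_id=2): matches 6 b row(s) → 6 output row(s).
- a row (stu_id=5): matches 2 b row(s) → 2 output row(s).
- a row (stu_id=3): matches 5 b row(s) → 5 output row(s).
- a row (stu_id=6): no match → dropped.
- a row (stu_id=4): matches 4 b row(s) → 4 output row(s).
- a row (stu_id=1): matches 7 b row(s) → 7 output row(s).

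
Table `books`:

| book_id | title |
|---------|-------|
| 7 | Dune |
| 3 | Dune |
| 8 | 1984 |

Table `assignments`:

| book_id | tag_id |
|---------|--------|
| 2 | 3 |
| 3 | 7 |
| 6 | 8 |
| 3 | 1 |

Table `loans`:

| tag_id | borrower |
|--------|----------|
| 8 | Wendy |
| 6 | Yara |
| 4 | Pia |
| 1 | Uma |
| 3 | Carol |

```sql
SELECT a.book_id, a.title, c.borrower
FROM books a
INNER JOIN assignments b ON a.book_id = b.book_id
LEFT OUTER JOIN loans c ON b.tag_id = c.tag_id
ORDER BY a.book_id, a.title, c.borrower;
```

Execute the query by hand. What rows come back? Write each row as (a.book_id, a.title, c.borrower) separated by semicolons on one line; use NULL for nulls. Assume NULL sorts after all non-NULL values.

Step 1 — a INNER JOIN b on book_id → 2 row(s).
Then LEFT JOIN `loans c` on tag_id: each of those 2 rows is kept; rows whose b.tag_id has no match in c get NULL for c's columns.

(3, Dune, Uma); (3, Dune, NULL)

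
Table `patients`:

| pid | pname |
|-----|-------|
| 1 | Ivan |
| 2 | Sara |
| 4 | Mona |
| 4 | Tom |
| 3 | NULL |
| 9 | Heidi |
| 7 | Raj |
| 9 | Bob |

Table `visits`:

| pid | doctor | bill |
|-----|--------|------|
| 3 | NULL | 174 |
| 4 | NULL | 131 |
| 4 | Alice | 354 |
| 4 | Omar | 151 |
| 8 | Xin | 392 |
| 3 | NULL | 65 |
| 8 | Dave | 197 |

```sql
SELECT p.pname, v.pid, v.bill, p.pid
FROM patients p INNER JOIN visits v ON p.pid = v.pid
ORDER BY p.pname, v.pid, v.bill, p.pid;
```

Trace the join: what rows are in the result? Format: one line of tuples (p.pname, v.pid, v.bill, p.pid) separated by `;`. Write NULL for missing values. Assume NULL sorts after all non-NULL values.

(Mona, 4, 131, 4); (Mona, 4, 151, 4); (Mona, 4, 354, 4); (Tom, 4, 131, 4); (Tom, 4, 151, 4); (Tom, 4, 354, 4); (NULL, 3, 65, 3); (NULL, 3, 174, 3)

INNER JOIN keeps only pairs where the ON condition holds.
Matching on p.pid = v.pid.
Matched pairs: 8.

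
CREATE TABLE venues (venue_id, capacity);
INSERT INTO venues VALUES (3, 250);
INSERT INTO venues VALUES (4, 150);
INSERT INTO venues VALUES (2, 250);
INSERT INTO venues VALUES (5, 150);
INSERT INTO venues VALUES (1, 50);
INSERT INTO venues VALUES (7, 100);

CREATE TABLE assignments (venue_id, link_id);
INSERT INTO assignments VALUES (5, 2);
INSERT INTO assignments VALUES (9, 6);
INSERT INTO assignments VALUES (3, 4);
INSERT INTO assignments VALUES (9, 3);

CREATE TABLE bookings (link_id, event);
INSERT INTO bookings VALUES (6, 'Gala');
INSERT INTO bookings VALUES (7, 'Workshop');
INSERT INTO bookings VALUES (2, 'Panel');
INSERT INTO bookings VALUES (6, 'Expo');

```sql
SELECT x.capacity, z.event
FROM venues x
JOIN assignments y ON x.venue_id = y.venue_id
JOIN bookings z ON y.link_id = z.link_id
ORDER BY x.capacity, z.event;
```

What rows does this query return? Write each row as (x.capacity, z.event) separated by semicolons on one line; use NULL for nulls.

(150, Panel)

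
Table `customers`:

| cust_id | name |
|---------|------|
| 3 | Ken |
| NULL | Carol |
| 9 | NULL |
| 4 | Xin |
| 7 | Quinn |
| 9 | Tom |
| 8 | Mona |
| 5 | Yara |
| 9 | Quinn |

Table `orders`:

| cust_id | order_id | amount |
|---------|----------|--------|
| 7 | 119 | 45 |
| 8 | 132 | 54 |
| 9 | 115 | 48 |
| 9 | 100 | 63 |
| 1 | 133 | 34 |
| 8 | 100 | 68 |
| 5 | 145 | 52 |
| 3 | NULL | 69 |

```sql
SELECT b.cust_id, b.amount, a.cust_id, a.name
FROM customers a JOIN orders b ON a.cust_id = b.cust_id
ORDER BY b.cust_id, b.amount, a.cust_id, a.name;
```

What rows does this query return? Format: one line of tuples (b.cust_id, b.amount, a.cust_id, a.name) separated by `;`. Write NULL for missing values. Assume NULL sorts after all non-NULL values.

(3, 69, 3, Ken); (5, 52, 5, Yara); (7, 45, 7, Quinn); (8, 54, 8, Mona); (8, 68, 8, Mona); (9, 48, 9, Quinn); (9, 48, 9, Tom); (9, 48, 9, NULL); (9, 63, 9, Quinn); (9, 63, 9, Tom); (9, 63, 9, NULL)

INNER JOIN keeps only pairs where the ON condition holds.
Matching on a.cust_id = b.cust_id. A NULL in a compared column never satisfies the condition.
- a[0] cust_id=3 → 1 match(es) in b → 1 row(s).
- a[1] cust_id=NULL → no match; dropped.
- a[2] cust_id=9 → 2 match(es) in b → 2 row(s).
- a[3] cust_id=4 → no match; dropped.
- a[4] cust_id=7 → 1 match(es) in b → 1 row(s).
- a[5] cust_id=9 → 2 match(es) in b → 2 row(s).
- a[6] cust_id=8 → 2 match(es) in b → 2 row(s).
- a[7] cust_id=5 → 1 match(es) in b → 1 row(s).
- a[8] cust_id=9 → 2 match(es) in b → 2 row(s).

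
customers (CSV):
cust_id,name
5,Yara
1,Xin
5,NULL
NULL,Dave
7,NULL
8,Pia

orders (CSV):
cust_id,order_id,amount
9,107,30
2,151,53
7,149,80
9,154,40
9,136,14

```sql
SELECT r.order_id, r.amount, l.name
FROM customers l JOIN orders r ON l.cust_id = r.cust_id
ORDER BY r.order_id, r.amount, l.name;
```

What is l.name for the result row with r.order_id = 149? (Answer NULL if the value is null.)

NULL

INNER JOIN keeps only pairs where the ON condition holds.
Matching on l.cust_id = r.cust_id. A NULL in a compared column never satisfies the condition.
- l[0] cust_id=5 → no match; dropped.
- l[1] cust_id=1 → no match; dropped.
- l[2] cust_id=5 → no match; dropped.
- l[3] cust_id=NULL → no match; dropped.
- l[4] cust_id=7 → 1 match(es) in r → 1 row(s).
- l[5] cust_id=8 → no match; dropped.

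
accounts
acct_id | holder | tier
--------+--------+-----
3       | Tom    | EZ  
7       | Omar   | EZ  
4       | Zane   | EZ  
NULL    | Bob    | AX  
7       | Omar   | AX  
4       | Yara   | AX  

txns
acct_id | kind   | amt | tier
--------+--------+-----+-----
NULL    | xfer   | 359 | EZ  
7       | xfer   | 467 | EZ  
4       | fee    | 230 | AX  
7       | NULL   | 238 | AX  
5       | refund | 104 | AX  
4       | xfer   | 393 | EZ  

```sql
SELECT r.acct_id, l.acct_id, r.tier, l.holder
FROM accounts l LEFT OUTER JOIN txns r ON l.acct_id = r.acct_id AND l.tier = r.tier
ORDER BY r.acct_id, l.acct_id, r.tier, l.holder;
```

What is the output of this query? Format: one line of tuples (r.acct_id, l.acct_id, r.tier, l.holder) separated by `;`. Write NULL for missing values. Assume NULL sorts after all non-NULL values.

LEFT JOIN keeps every row from `accounts`; unmatched rows get NULL for `txns`'s columns.
Matching on l.acct_id = r.acct_id AND l.tier = r.tier. A NULL in a compared column never satisfies the condition.
- l[0] acct_id=3, tier=EZ → no match; kept with NULLs on the r side.
- l[1] acct_id=7, tier=EZ → 1 match(es) in r → 1 row(s).
- l[2] acct_id=4, tier=EZ → 1 match(es) in r → 1 row(s).
- l[3] acct_id=NULL, tier=AX → no match; kept with NULLs on the r side.
- l[4] acct_id=7, tier=AX → 1 match(es) in r → 1 row(s).
- l[5] acct_id=4, tier=AX → 1 match(es) in r → 1 row(s).
After projecting and ordering:
r.acct_id | l.acct_id | r.tier | l.holder
4 | 4 | AX | Yara
4 | 4 | EZ | Zane
7 | 7 | AX | Omar
7 | 7 | EZ | Omar
NULL | 3 | NULL | Tom
NULL | NULL | NULL | Bob

(4, 4, AX, Yara); (4, 4, EZ, Zane); (7, 7, AX, Omar); (7, 7, EZ, Omar); (NULL, 3, NULL, Tom); (NULL, NULL, NULL, Bob)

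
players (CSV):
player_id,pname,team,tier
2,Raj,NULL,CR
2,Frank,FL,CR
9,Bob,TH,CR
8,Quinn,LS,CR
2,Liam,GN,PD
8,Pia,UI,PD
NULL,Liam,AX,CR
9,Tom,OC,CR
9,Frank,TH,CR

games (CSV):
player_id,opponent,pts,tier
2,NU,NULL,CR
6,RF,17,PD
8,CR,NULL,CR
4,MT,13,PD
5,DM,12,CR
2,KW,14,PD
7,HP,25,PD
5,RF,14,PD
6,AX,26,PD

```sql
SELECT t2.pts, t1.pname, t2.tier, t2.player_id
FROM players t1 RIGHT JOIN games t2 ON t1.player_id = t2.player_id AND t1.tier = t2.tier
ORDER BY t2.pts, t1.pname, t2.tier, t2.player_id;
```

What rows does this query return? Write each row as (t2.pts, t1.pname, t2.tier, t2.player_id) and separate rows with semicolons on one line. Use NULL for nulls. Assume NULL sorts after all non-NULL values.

RIGHT JOIN keeps every row from `games`; unmatched rows get NULL for `players`'s columns.
Matching on t1.player_id = t2.player_id AND t1.tier = t2.tier. A NULL in a compared column never satisfies the condition.
Matched pairs: 4; unmatched t2 rows kept: 6.

(12, NULL, CR, 5); (13, NULL, PD, 4); (14, Liam, PD, 2); (14, NULL, PD, 5); (17, NULL, PD, 6); (25, NULL, PD, 7); (26, NULL, PD, 6); (NULL, Frank, CR, 2); (NULL, Quinn, CR, 8); (NULL, Raj, CR, 2)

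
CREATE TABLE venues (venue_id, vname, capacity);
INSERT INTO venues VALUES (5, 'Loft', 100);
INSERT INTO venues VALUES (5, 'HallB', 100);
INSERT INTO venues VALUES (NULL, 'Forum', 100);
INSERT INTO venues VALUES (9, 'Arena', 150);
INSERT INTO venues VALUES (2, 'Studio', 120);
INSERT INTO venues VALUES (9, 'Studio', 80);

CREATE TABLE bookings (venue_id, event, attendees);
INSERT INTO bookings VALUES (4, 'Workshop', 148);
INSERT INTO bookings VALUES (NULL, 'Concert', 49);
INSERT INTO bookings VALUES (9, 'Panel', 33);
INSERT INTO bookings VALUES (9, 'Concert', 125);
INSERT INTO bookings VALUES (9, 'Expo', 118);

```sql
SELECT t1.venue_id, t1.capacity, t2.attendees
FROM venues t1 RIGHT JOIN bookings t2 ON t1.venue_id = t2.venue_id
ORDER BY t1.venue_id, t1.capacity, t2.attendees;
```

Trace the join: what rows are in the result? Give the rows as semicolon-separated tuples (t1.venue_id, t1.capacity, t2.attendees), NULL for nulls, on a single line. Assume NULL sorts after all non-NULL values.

(9, 80, 33); (9, 80, 118); (9, 80, 125); (9, 150, 33); (9, 150, 118); (9, 150, 125); (NULL, NULL, 49); (NULL, NULL, 148)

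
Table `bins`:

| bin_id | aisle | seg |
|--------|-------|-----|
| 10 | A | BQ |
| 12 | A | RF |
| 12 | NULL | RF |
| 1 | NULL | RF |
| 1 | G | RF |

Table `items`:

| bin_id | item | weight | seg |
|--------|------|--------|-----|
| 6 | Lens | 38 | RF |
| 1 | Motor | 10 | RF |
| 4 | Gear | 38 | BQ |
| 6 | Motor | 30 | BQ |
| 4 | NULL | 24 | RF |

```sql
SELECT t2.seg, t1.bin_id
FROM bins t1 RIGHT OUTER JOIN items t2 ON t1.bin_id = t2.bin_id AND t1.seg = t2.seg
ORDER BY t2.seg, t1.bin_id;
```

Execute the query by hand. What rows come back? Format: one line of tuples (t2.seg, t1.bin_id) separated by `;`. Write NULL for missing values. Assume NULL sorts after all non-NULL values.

(BQ, NULL); (BQ, NULL); (RF, 1); (RF, 1); (RF, NULL); (RF, NULL)

RIGHT JOIN keeps every row from `items`; unmatched rows get NULL for `bins`'s columns.
Matching on t1.bin_id = t2.bin_id AND t1.seg = t2.seg.
- t1 row (bin_id=10, seg=BQ): no match.
- t1 row (bin_id=12, seg=RF): no match.
- t1 row (bin_id=12, seg=RF): no match.
- t1 row (bin_id=1, seg=RF): matches 1 t2 row(s) → 1 output row(s).
- t1 row (bin_id=1, seg=RF): matches 1 t2 row(s) → 1 output row(s).
- 4 t2 row(s) had no t1 match → kept, t1 columns NULL.
After projecting and ordering:
t2.seg | t1.bin_id
BQ | NULL
BQ | NULL
RF | 1
RF | 1
RF | NULL
RF | NULL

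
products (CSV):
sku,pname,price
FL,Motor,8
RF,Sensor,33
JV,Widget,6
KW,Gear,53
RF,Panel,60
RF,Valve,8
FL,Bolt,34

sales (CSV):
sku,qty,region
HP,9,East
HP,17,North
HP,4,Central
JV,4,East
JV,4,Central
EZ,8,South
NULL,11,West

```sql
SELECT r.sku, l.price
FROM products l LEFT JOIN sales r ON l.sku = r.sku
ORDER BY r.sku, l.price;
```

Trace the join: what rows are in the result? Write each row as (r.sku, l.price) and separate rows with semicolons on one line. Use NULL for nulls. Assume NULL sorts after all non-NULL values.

(JV, 6); (JV, 6); (NULL, 8); (NULL, 8); (NULL, 33); (NULL, 34); (NULL, 53); (NULL, 60)

LEFT JOIN keeps every row from `products`; unmatched rows get NULL for `sales`'s columns.
Matching on l.sku = r.sku. A NULL in a compared column never satisfies the condition.
- l row (sku=FL): no match → kept, r columns NULL.
- l row (sku=RF): no match → kept, r columns NULL.
- l row (sku=JV): matches 2 r row(s) → 2 output row(s).
- l row (sku=KW): no match → kept, r columns NULL.
- l row (sku=RF): no match → kept, r columns NULL.
- l row (sku=RF): no match → kept, r columns NULL.
- l row (sku=FL): no match → kept, r columns NULL.
After projecting and ordering:
r.sku | l.price
JV | 6
JV | 6
NULL | 8
NULL | 8
NULL | 33
NULL | 34
NULL | 53
NULL | 60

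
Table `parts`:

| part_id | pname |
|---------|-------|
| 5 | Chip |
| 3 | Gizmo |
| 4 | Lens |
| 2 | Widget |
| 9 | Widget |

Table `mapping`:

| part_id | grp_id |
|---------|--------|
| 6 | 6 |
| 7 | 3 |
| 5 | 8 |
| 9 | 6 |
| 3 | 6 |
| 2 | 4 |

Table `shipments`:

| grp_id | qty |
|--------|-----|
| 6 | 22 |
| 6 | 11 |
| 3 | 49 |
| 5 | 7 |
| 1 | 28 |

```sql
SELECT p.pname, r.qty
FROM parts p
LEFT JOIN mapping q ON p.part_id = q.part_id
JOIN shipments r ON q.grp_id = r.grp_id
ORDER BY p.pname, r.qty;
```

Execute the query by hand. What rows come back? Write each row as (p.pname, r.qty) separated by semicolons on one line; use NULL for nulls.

(Gizmo, 11); (Gizmo, 22); (Widget, 11); (Widget, 22)

Joins associate left-to-right: parts LEFT JOIN mapping on part_id gives 5 intermediate row(s).
Then INNER JOIN `shipments r` on grp_id: keep only rows whose q.grp_id appears in r.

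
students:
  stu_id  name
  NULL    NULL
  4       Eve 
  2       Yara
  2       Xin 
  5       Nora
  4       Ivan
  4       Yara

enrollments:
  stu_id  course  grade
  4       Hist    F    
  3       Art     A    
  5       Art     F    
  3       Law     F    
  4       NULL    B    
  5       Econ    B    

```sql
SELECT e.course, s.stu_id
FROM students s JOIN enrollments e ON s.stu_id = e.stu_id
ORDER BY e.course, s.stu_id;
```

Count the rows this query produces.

8

INNER JOIN keeps only pairs where the ON condition holds.
Matching on s.stu_id = e.stu_id. A NULL in a compared column never satisfies the condition.
- s (stu_id=NULL) has no partner → excluded.
- s (stu_id=4) pairs with 2 row(s) of e.
- s (stu_id=2) has no partner → excluded.
- s (stu_id=2) has no partner → excluded.
- s (stu_id=5) pairs with 2 row(s) of e.
- s (stu_id=4) pairs with 2 row(s) of e.
- s (stu_id=4) pairs with 2 row(s) of e.
Total: 8 rows.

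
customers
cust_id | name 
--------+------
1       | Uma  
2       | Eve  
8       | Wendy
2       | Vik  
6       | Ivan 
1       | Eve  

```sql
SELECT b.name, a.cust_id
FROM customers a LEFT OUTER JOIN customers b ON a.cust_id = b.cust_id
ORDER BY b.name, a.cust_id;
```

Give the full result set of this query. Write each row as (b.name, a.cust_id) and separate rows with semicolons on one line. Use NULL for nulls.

(Eve, 1); (Eve, 1); (Eve, 2); (Eve, 2); (Ivan, 6); (Uma, 1); (Uma, 1); (Vik, 2); (Vik, 2); (Wendy, 8)

LEFT JOIN keeps every row from `customers a`; unmatched rows get NULL for `customers b`'s columns.
Matching on a.cust_id = b.cust_id.
Matched pairs: 10; unmatched a rows kept: 0.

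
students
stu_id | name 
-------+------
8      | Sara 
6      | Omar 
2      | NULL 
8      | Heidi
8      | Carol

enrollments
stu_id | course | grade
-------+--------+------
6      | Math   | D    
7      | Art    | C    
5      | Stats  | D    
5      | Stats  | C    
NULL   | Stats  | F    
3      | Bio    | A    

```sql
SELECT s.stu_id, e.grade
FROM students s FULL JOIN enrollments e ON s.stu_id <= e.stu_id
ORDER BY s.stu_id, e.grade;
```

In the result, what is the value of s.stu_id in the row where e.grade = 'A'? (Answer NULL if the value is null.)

FULL OUTER JOIN keeps every row from both sides; unmatched rows get NULL for the other side's columns.
Matching on s.stu_id <= e.stu_id. A NULL in a compared column never satisfies the condition.
- s (stu_id=8) has no partner → padded with NULL.
- s (stu_id=6) pairs with 2 row(s) of e.
- s (stu_id=2) pairs with 5 row(s) of e.
- s (stu_id=8) has no partner → padded with NULL.
- s (stu_id=8) has no partner → padded with NULL.
- 1 row(s) from e found no s partner → padded with NULL.

2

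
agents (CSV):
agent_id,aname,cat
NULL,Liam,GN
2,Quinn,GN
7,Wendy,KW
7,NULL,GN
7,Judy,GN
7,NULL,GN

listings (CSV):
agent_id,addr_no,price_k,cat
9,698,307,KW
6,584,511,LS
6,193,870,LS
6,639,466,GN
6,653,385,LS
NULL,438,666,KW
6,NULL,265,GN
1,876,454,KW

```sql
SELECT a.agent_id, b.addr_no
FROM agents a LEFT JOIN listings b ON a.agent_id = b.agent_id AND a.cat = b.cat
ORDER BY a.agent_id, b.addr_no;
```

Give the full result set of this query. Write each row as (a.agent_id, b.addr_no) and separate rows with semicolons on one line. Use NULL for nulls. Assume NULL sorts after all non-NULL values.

(2, NULL); (7, NULL); (7, NULL); (7, NULL); (7, NULL); (NULL, NULL)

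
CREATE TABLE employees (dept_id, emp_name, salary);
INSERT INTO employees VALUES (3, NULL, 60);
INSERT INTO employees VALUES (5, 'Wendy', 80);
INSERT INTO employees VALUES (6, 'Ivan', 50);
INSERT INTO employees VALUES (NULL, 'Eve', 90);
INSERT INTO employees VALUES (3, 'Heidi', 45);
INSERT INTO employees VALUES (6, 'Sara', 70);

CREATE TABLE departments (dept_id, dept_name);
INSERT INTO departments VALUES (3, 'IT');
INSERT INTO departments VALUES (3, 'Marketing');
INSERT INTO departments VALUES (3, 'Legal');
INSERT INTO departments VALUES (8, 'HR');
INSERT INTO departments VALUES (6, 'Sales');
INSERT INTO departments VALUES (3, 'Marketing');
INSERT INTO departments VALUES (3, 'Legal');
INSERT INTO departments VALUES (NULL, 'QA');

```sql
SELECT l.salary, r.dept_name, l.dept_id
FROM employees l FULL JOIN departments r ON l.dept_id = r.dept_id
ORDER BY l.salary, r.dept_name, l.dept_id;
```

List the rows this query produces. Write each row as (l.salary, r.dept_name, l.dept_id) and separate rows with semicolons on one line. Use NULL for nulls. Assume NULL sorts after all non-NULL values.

(45, IT, 3); (45, Legal, 3); (45, Legal, 3); (45, Marketing, 3); (45, Marketing, 3); (50, Sales, 6); (60, IT, 3); (60, Legal, 3); (60, Legal, 3); (60, Marketing, 3); (60, Marketing, 3); (70, Sales, 6); (80, NULL, 5); (90, NULL, NULL); (NULL, HR, NULL); (NULL, QA, NULL)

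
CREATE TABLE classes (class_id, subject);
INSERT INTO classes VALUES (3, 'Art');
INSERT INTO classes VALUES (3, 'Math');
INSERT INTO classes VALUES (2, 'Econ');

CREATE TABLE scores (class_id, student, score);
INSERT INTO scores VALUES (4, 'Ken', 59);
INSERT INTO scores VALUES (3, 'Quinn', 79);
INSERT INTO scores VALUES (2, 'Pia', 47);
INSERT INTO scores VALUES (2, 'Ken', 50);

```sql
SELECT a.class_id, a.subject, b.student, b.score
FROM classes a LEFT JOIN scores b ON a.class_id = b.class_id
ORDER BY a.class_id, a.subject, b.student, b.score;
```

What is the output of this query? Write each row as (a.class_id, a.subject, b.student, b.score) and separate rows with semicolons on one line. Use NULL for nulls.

LEFT JOIN keeps every row from `classes`; unmatched rows get NULL for `scores`'s columns.
Matching on a.class_id = b.class_id.
Matched pairs: 4; unmatched a rows kept: 0.

(2, Econ, Ken, 50); (2, Econ, Pia, 47); (3, Art, Quinn, 79); (3, Math, Quinn, 79)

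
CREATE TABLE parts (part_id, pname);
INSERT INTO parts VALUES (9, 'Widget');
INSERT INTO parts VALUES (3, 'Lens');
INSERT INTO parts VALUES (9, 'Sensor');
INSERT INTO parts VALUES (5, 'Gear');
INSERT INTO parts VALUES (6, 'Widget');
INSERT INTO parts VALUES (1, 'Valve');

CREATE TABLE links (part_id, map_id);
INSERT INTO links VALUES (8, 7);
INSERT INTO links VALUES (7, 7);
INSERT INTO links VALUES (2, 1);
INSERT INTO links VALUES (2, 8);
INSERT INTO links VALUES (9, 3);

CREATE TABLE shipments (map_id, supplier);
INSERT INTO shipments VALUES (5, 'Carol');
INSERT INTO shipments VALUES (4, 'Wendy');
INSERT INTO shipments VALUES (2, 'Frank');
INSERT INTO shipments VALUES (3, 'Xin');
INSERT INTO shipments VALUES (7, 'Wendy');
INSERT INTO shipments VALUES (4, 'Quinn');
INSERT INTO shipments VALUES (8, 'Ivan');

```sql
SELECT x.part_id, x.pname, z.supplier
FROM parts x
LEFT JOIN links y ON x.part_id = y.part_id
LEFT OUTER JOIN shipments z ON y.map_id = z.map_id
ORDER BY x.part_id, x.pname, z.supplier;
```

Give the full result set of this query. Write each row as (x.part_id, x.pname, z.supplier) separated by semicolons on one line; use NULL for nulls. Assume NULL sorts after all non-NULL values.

(1, Valve, NULL); (3, Lens, NULL); (5, Gear, NULL); (6, Widget, NULL); (9, Sensor, Xin); (9, Widget, Xin)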